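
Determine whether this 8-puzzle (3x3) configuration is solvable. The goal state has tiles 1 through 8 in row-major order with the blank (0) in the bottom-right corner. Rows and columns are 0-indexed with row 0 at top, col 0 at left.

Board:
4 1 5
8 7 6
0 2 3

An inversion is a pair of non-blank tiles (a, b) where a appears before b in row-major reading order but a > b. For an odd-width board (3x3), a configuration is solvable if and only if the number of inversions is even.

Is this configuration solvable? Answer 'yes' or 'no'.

Inversions (pairs i<j in row-major order where tile[i] > tile[j] > 0): 14
14 is even, so the puzzle is solvable.

Answer: yes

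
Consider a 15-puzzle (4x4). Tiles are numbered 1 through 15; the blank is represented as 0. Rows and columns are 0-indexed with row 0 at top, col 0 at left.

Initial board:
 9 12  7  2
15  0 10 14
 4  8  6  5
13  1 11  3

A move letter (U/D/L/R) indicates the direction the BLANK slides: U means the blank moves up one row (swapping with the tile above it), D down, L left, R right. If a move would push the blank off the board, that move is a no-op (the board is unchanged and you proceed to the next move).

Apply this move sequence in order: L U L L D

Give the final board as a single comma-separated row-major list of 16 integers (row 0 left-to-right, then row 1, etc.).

Answer: 9, 12, 7, 2, 0, 15, 10, 14, 4, 8, 6, 5, 13, 1, 11, 3

Derivation:
After move 1 (L):
 9 12  7  2
 0 15 10 14
 4  8  6  5
13  1 11  3

After move 2 (U):
 0 12  7  2
 9 15 10 14
 4  8  6  5
13  1 11  3

After move 3 (L):
 0 12  7  2
 9 15 10 14
 4  8  6  5
13  1 11  3

After move 4 (L):
 0 12  7  2
 9 15 10 14
 4  8  6  5
13  1 11  3

After move 5 (D):
 9 12  7  2
 0 15 10 14
 4  8  6  5
13  1 11  3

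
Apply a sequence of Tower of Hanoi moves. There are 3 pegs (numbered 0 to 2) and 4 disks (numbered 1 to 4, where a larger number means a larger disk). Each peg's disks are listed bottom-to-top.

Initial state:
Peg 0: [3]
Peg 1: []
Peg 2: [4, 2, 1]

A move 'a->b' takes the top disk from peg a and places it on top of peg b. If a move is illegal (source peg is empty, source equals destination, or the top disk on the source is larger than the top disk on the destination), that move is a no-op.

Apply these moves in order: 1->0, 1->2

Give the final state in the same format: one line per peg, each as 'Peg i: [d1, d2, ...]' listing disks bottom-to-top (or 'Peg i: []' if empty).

After move 1 (1->0):
Peg 0: [3]
Peg 1: []
Peg 2: [4, 2, 1]

After move 2 (1->2):
Peg 0: [3]
Peg 1: []
Peg 2: [4, 2, 1]

Answer: Peg 0: [3]
Peg 1: []
Peg 2: [4, 2, 1]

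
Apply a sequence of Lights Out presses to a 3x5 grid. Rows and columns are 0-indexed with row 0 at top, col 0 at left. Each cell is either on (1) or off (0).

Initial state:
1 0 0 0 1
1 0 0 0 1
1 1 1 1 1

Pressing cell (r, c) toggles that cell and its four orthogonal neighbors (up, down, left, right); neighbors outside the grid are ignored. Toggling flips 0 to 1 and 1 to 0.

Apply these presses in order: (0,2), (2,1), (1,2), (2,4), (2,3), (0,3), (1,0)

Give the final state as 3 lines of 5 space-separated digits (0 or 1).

After press 1 at (0,2):
1 1 1 1 1
1 0 1 0 1
1 1 1 1 1

After press 2 at (2,1):
1 1 1 1 1
1 1 1 0 1
0 0 0 1 1

After press 3 at (1,2):
1 1 0 1 1
1 0 0 1 1
0 0 1 1 1

After press 4 at (2,4):
1 1 0 1 1
1 0 0 1 0
0 0 1 0 0

After press 5 at (2,3):
1 1 0 1 1
1 0 0 0 0
0 0 0 1 1

After press 6 at (0,3):
1 1 1 0 0
1 0 0 1 0
0 0 0 1 1

After press 7 at (1,0):
0 1 1 0 0
0 1 0 1 0
1 0 0 1 1

Answer: 0 1 1 0 0
0 1 0 1 0
1 0 0 1 1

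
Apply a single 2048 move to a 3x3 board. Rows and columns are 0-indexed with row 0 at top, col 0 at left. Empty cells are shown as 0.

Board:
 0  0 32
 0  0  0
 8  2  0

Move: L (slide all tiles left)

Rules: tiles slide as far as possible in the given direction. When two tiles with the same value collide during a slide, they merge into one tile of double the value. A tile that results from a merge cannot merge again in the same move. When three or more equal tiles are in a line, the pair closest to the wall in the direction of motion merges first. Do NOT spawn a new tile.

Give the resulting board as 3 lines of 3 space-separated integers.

Answer: 32  0  0
 0  0  0
 8  2  0

Derivation:
Slide left:
row 0: [0, 0, 32] -> [32, 0, 0]
row 1: [0, 0, 0] -> [0, 0, 0]
row 2: [8, 2, 0] -> [8, 2, 0]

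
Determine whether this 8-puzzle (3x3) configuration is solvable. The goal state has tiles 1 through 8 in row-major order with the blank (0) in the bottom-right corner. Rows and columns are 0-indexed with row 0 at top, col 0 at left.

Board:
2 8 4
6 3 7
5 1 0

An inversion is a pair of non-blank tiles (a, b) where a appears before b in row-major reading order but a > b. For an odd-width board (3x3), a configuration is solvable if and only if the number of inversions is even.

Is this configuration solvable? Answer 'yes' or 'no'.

Answer: yes

Derivation:
Inversions (pairs i<j in row-major order where tile[i] > tile[j] > 0): 16
16 is even, so the puzzle is solvable.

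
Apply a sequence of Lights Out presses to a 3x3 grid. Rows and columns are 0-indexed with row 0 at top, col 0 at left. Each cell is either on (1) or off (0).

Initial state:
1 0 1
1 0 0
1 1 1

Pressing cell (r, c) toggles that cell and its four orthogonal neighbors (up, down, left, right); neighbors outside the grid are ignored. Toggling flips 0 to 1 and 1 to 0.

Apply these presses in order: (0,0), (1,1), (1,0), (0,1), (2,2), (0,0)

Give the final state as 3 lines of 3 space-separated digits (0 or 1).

Answer: 1 0 0
1 1 0
0 1 0

Derivation:
After press 1 at (0,0):
0 1 1
0 0 0
1 1 1

After press 2 at (1,1):
0 0 1
1 1 1
1 0 1

After press 3 at (1,0):
1 0 1
0 0 1
0 0 1

After press 4 at (0,1):
0 1 0
0 1 1
0 0 1

After press 5 at (2,2):
0 1 0
0 1 0
0 1 0

After press 6 at (0,0):
1 0 0
1 1 0
0 1 0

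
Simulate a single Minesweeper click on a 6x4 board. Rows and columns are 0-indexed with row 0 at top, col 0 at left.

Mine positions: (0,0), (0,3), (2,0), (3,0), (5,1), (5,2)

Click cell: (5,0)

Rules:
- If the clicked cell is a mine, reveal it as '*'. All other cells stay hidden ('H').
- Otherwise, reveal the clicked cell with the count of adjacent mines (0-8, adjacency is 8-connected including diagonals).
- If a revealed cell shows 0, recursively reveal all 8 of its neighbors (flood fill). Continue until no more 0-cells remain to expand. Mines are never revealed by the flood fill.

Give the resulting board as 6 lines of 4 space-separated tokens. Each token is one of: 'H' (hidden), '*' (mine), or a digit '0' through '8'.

H H H H
H H H H
H H H H
H H H H
H H H H
1 H H H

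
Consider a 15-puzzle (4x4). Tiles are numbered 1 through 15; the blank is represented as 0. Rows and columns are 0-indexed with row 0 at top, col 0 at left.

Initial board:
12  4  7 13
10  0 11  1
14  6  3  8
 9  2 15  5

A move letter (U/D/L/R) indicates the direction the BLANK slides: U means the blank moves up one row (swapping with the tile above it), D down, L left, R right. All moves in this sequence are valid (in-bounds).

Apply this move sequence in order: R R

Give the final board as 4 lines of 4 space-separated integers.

Answer: 12  4  7 13
10 11  1  0
14  6  3  8
 9  2 15  5

Derivation:
After move 1 (R):
12  4  7 13
10 11  0  1
14  6  3  8
 9  2 15  5

After move 2 (R):
12  4  7 13
10 11  1  0
14  6  3  8
 9  2 15  5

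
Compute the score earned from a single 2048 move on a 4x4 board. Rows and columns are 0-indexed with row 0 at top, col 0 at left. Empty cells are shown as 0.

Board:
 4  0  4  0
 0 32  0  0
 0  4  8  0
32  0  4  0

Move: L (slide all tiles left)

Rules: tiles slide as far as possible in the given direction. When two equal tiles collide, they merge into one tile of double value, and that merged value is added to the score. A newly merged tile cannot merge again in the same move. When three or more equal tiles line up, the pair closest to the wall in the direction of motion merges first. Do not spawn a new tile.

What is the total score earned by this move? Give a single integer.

Slide left:
row 0: [4, 0, 4, 0] -> [8, 0, 0, 0]  score +8 (running 8)
row 1: [0, 32, 0, 0] -> [32, 0, 0, 0]  score +0 (running 8)
row 2: [0, 4, 8, 0] -> [4, 8, 0, 0]  score +0 (running 8)
row 3: [32, 0, 4, 0] -> [32, 4, 0, 0]  score +0 (running 8)
Board after move:
 8  0  0  0
32  0  0  0
 4  8  0  0
32  4  0  0

Answer: 8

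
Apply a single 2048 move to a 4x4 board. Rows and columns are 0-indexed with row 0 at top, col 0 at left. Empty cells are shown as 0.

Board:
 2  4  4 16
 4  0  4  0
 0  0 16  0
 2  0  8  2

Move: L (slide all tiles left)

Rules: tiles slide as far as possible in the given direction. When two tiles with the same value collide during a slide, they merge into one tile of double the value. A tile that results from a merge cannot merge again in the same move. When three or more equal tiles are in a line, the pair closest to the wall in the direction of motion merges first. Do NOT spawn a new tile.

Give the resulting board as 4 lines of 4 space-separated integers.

Answer:  2  8 16  0
 8  0  0  0
16  0  0  0
 2  8  2  0

Derivation:
Slide left:
row 0: [2, 4, 4, 16] -> [2, 8, 16, 0]
row 1: [4, 0, 4, 0] -> [8, 0, 0, 0]
row 2: [0, 0, 16, 0] -> [16, 0, 0, 0]
row 3: [2, 0, 8, 2] -> [2, 8, 2, 0]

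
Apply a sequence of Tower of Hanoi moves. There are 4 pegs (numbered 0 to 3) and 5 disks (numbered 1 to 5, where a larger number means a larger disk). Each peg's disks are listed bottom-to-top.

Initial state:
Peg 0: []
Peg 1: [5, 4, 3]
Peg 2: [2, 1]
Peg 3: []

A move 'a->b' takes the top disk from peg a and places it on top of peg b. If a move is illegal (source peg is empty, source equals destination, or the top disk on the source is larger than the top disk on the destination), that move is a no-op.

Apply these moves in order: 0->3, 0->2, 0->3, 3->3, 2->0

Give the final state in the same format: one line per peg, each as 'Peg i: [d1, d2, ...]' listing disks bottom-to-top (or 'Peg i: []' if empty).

Answer: Peg 0: [1]
Peg 1: [5, 4, 3]
Peg 2: [2]
Peg 3: []

Derivation:
After move 1 (0->3):
Peg 0: []
Peg 1: [5, 4, 3]
Peg 2: [2, 1]
Peg 3: []

After move 2 (0->2):
Peg 0: []
Peg 1: [5, 4, 3]
Peg 2: [2, 1]
Peg 3: []

After move 3 (0->3):
Peg 0: []
Peg 1: [5, 4, 3]
Peg 2: [2, 1]
Peg 3: []

After move 4 (3->3):
Peg 0: []
Peg 1: [5, 4, 3]
Peg 2: [2, 1]
Peg 3: []

After move 5 (2->0):
Peg 0: [1]
Peg 1: [5, 4, 3]
Peg 2: [2]
Peg 3: []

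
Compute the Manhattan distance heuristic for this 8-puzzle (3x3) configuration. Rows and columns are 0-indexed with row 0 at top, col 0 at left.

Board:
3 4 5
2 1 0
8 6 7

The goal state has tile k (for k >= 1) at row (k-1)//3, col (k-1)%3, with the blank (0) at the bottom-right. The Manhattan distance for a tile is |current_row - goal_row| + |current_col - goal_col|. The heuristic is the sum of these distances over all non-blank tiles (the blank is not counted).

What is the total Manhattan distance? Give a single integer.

Answer: 15

Derivation:
Tile 3: (0,0)->(0,2) = 2
Tile 4: (0,1)->(1,0) = 2
Tile 5: (0,2)->(1,1) = 2
Tile 2: (1,0)->(0,1) = 2
Tile 1: (1,1)->(0,0) = 2
Tile 8: (2,0)->(2,1) = 1
Tile 6: (2,1)->(1,2) = 2
Tile 7: (2,2)->(2,0) = 2
Sum: 2 + 2 + 2 + 2 + 2 + 1 + 2 + 2 = 15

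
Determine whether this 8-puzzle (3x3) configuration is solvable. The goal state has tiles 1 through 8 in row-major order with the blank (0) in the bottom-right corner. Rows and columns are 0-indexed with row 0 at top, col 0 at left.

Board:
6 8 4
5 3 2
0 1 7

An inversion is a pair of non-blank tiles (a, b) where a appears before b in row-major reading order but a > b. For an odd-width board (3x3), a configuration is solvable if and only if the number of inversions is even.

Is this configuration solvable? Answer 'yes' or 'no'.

Answer: yes

Derivation:
Inversions (pairs i<j in row-major order where tile[i] > tile[j] > 0): 20
20 is even, so the puzzle is solvable.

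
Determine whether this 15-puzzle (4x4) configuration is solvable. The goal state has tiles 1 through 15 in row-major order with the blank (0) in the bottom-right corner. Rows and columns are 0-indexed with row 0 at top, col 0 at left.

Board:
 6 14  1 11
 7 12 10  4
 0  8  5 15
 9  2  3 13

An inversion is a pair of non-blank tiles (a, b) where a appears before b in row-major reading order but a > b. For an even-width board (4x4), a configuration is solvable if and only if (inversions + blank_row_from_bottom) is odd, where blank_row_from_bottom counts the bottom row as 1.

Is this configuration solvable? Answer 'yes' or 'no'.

Answer: yes

Derivation:
Inversions: 55
Blank is in row 2 (0-indexed from top), which is row 2 counting from the bottom (bottom = 1).
55 + 2 = 57, which is odd, so the puzzle is solvable.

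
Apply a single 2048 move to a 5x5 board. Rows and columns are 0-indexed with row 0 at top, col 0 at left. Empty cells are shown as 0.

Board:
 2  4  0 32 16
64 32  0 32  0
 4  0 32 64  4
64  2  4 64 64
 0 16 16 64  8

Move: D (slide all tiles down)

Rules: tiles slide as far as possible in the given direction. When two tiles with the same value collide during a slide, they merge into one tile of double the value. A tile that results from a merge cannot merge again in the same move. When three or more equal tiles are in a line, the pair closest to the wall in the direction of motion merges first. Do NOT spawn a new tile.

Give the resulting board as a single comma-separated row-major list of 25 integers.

Answer: 0, 0, 0, 0, 0, 2, 4, 0, 0, 16, 64, 32, 32, 64, 4, 4, 2, 4, 64, 64, 64, 16, 16, 128, 8

Derivation:
Slide down:
col 0: [2, 64, 4, 64, 0] -> [0, 2, 64, 4, 64]
col 1: [4, 32, 0, 2, 16] -> [0, 4, 32, 2, 16]
col 2: [0, 0, 32, 4, 16] -> [0, 0, 32, 4, 16]
col 3: [32, 32, 64, 64, 64] -> [0, 0, 64, 64, 128]
col 4: [16, 0, 4, 64, 8] -> [0, 16, 4, 64, 8]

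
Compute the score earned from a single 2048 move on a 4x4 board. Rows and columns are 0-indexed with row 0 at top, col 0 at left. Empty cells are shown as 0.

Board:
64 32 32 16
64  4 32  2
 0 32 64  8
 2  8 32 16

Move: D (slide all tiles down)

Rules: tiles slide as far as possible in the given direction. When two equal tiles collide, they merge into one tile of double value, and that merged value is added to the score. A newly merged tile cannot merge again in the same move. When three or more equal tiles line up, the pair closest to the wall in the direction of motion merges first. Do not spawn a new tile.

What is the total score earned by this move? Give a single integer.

Slide down:
col 0: [64, 64, 0, 2] -> [0, 0, 128, 2]  score +128 (running 128)
col 1: [32, 4, 32, 8] -> [32, 4, 32, 8]  score +0 (running 128)
col 2: [32, 32, 64, 32] -> [0, 64, 64, 32]  score +64 (running 192)
col 3: [16, 2, 8, 16] -> [16, 2, 8, 16]  score +0 (running 192)
Board after move:
  0  32   0  16
  0   4  64   2
128  32  64   8
  2   8  32  16

Answer: 192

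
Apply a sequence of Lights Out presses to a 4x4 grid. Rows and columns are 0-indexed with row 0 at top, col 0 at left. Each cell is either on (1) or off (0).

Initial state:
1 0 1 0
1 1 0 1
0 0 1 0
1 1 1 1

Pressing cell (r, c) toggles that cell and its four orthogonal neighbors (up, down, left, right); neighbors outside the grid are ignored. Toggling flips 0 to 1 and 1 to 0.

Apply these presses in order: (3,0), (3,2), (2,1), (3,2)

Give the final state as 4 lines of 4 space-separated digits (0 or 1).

Answer: 1 0 1 0
1 0 0 1
0 1 0 0
0 1 1 1

Derivation:
After press 1 at (3,0):
1 0 1 0
1 1 0 1
1 0 1 0
0 0 1 1

After press 2 at (3,2):
1 0 1 0
1 1 0 1
1 0 0 0
0 1 0 0

After press 3 at (2,1):
1 0 1 0
1 0 0 1
0 1 1 0
0 0 0 0

After press 4 at (3,2):
1 0 1 0
1 0 0 1
0 1 0 0
0 1 1 1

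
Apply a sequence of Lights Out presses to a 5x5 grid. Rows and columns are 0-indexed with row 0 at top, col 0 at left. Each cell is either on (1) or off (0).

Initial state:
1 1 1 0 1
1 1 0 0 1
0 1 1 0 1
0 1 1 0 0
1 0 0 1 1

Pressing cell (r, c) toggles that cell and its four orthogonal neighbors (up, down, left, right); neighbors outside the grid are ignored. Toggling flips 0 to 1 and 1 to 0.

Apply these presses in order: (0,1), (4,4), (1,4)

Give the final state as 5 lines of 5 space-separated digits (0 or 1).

Answer: 0 0 0 0 0
1 0 0 1 0
0 1 1 0 0
0 1 1 0 1
1 0 0 0 0

Derivation:
After press 1 at (0,1):
0 0 0 0 1
1 0 0 0 1
0 1 1 0 1
0 1 1 0 0
1 0 0 1 1

After press 2 at (4,4):
0 0 0 0 1
1 0 0 0 1
0 1 1 0 1
0 1 1 0 1
1 0 0 0 0

After press 3 at (1,4):
0 0 0 0 0
1 0 0 1 0
0 1 1 0 0
0 1 1 0 1
1 0 0 0 0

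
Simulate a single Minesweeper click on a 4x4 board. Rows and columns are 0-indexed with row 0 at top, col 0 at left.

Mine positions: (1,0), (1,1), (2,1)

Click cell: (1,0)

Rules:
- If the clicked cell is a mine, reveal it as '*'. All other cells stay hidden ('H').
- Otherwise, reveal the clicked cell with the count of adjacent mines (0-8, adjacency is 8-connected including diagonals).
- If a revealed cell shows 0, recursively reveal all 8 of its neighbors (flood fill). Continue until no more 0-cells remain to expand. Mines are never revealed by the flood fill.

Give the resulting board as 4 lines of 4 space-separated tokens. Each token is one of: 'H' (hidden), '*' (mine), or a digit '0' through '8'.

H H H H
* H H H
H H H H
H H H H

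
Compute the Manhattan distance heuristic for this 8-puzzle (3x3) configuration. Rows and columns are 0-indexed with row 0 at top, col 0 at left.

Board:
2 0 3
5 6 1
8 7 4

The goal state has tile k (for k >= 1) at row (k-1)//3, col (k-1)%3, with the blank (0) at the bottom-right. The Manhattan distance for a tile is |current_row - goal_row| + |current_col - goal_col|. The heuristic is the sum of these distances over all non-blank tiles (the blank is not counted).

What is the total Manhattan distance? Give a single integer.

Answer: 11

Derivation:
Tile 2: (0,0)->(0,1) = 1
Tile 3: (0,2)->(0,2) = 0
Tile 5: (1,0)->(1,1) = 1
Tile 6: (1,1)->(1,2) = 1
Tile 1: (1,2)->(0,0) = 3
Tile 8: (2,0)->(2,1) = 1
Tile 7: (2,1)->(2,0) = 1
Tile 4: (2,2)->(1,0) = 3
Sum: 1 + 0 + 1 + 1 + 3 + 1 + 1 + 3 = 11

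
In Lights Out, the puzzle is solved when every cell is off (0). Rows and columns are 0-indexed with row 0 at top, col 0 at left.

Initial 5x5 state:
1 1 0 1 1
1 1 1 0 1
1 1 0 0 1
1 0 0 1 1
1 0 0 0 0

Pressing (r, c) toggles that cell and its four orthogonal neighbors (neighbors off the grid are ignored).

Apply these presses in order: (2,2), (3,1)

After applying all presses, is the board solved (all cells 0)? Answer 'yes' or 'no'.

After press 1 at (2,2):
1 1 0 1 1
1 1 0 0 1
1 0 1 1 1
1 0 1 1 1
1 0 0 0 0

After press 2 at (3,1):
1 1 0 1 1
1 1 0 0 1
1 1 1 1 1
0 1 0 1 1
1 1 0 0 0

Lights still on: 17

Answer: no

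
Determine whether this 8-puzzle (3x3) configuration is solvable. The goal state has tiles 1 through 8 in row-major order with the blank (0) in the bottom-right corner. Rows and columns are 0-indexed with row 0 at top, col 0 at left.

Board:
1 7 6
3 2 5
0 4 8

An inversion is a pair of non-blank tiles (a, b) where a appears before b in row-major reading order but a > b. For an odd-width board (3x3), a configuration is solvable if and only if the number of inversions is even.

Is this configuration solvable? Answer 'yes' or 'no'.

Inversions (pairs i<j in row-major order where tile[i] > tile[j] > 0): 11
11 is odd, so the puzzle is not solvable.

Answer: no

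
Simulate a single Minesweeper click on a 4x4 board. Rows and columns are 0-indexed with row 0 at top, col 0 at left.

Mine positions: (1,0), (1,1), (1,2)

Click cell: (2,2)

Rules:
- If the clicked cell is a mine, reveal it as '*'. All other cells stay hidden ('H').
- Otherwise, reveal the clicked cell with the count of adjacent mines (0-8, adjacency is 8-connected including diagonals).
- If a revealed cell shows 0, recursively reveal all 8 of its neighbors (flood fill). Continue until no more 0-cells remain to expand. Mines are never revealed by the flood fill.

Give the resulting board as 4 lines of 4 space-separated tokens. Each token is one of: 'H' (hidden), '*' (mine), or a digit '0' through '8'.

H H H H
H H H H
H H 2 H
H H H H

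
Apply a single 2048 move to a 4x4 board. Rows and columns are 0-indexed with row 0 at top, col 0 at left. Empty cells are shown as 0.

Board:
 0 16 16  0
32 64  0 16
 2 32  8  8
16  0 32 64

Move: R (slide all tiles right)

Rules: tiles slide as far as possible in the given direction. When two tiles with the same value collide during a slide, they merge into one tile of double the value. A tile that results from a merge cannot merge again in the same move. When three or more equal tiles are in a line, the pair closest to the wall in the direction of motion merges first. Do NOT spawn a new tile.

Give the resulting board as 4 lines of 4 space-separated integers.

Answer:  0  0  0 32
 0 32 64 16
 0  2 32 16
 0 16 32 64

Derivation:
Slide right:
row 0: [0, 16, 16, 0] -> [0, 0, 0, 32]
row 1: [32, 64, 0, 16] -> [0, 32, 64, 16]
row 2: [2, 32, 8, 8] -> [0, 2, 32, 16]
row 3: [16, 0, 32, 64] -> [0, 16, 32, 64]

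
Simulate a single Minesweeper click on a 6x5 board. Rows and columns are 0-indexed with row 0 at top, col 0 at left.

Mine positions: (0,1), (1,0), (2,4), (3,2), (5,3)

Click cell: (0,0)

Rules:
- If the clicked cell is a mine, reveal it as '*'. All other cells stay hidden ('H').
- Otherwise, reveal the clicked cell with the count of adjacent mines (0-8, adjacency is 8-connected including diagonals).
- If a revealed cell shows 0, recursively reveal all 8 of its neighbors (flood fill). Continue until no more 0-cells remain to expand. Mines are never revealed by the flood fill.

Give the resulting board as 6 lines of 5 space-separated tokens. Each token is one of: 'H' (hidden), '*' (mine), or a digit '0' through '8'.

2 H H H H
H H H H H
H H H H H
H H H H H
H H H H H
H H H H H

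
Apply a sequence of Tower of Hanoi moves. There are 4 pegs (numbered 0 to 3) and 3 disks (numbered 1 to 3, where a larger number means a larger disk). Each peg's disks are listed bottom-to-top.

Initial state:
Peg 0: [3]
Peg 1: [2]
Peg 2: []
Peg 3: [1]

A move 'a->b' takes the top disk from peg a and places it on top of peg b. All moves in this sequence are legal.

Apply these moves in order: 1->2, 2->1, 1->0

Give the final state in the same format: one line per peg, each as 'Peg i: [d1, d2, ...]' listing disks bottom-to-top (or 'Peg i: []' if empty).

Answer: Peg 0: [3, 2]
Peg 1: []
Peg 2: []
Peg 3: [1]

Derivation:
After move 1 (1->2):
Peg 0: [3]
Peg 1: []
Peg 2: [2]
Peg 3: [1]

After move 2 (2->1):
Peg 0: [3]
Peg 1: [2]
Peg 2: []
Peg 3: [1]

After move 3 (1->0):
Peg 0: [3, 2]
Peg 1: []
Peg 2: []
Peg 3: [1]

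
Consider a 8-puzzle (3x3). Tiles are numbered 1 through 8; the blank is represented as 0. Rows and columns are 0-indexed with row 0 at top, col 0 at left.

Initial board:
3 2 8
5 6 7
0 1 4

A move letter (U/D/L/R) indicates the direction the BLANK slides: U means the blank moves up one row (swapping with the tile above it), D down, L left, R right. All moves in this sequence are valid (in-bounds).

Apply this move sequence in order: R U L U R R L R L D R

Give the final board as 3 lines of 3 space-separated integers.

After move 1 (R):
3 2 8
5 6 7
1 0 4

After move 2 (U):
3 2 8
5 0 7
1 6 4

After move 3 (L):
3 2 8
0 5 7
1 6 4

After move 4 (U):
0 2 8
3 5 7
1 6 4

After move 5 (R):
2 0 8
3 5 7
1 6 4

After move 6 (R):
2 8 0
3 5 7
1 6 4

After move 7 (L):
2 0 8
3 5 7
1 6 4

After move 8 (R):
2 8 0
3 5 7
1 6 4

After move 9 (L):
2 0 8
3 5 7
1 6 4

After move 10 (D):
2 5 8
3 0 7
1 6 4

After move 11 (R):
2 5 8
3 7 0
1 6 4

Answer: 2 5 8
3 7 0
1 6 4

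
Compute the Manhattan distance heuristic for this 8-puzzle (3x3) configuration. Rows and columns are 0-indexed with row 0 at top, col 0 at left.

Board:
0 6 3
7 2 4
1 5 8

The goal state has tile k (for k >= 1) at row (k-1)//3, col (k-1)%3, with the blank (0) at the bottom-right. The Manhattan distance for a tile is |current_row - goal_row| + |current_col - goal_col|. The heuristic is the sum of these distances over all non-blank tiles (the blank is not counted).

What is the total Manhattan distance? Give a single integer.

Tile 6: at (0,1), goal (1,2), distance |0-1|+|1-2| = 2
Tile 3: at (0,2), goal (0,2), distance |0-0|+|2-2| = 0
Tile 7: at (1,0), goal (2,0), distance |1-2|+|0-0| = 1
Tile 2: at (1,1), goal (0,1), distance |1-0|+|1-1| = 1
Tile 4: at (1,2), goal (1,0), distance |1-1|+|2-0| = 2
Tile 1: at (2,0), goal (0,0), distance |2-0|+|0-0| = 2
Tile 5: at (2,1), goal (1,1), distance |2-1|+|1-1| = 1
Tile 8: at (2,2), goal (2,1), distance |2-2|+|2-1| = 1
Sum: 2 + 0 + 1 + 1 + 2 + 2 + 1 + 1 = 10

Answer: 10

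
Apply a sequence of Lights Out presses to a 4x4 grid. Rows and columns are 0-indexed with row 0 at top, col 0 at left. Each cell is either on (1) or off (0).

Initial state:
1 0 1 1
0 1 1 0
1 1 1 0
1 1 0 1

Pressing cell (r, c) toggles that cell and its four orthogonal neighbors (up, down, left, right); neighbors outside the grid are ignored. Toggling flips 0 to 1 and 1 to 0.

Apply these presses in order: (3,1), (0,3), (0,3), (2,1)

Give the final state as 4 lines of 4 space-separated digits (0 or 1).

After press 1 at (3,1):
1 0 1 1
0 1 1 0
1 0 1 0
0 0 1 1

After press 2 at (0,3):
1 0 0 0
0 1 1 1
1 0 1 0
0 0 1 1

After press 3 at (0,3):
1 0 1 1
0 1 1 0
1 0 1 0
0 0 1 1

After press 4 at (2,1):
1 0 1 1
0 0 1 0
0 1 0 0
0 1 1 1

Answer: 1 0 1 1
0 0 1 0
0 1 0 0
0 1 1 1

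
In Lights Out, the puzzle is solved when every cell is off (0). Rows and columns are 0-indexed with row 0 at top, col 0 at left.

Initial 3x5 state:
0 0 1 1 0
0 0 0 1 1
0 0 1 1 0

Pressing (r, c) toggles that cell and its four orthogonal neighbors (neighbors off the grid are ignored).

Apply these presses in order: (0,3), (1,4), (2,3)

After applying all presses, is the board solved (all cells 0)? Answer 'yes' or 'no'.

After press 1 at (0,3):
0 0 0 0 1
0 0 0 0 1
0 0 1 1 0

After press 2 at (1,4):
0 0 0 0 0
0 0 0 1 0
0 0 1 1 1

After press 3 at (2,3):
0 0 0 0 0
0 0 0 0 0
0 0 0 0 0

Lights still on: 0

Answer: yes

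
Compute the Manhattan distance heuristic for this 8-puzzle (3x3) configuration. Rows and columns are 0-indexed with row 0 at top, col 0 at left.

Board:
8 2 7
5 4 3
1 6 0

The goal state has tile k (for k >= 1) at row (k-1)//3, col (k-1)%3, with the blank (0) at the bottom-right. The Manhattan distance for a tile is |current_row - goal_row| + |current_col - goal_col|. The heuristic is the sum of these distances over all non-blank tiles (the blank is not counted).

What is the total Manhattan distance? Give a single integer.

Tile 8: (0,0)->(2,1) = 3
Tile 2: (0,1)->(0,1) = 0
Tile 7: (0,2)->(2,0) = 4
Tile 5: (1,0)->(1,1) = 1
Tile 4: (1,1)->(1,0) = 1
Tile 3: (1,2)->(0,2) = 1
Tile 1: (2,0)->(0,0) = 2
Tile 6: (2,1)->(1,2) = 2
Sum: 3 + 0 + 4 + 1 + 1 + 1 + 2 + 2 = 14

Answer: 14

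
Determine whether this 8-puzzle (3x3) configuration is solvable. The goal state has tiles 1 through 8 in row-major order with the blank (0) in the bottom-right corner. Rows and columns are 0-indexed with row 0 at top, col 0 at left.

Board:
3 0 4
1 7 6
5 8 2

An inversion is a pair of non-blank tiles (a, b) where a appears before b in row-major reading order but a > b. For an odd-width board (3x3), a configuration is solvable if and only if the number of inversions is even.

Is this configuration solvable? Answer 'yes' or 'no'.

Inversions (pairs i<j in row-major order where tile[i] > tile[j] > 0): 11
11 is odd, so the puzzle is not solvable.

Answer: no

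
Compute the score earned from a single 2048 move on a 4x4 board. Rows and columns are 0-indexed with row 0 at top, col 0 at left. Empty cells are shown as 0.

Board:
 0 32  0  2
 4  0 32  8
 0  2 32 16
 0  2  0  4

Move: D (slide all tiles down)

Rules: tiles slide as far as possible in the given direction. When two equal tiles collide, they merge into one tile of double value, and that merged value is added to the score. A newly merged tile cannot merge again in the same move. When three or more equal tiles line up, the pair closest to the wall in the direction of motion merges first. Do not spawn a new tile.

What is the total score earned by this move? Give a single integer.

Slide down:
col 0: [0, 4, 0, 0] -> [0, 0, 0, 4]  score +0 (running 0)
col 1: [32, 0, 2, 2] -> [0, 0, 32, 4]  score +4 (running 4)
col 2: [0, 32, 32, 0] -> [0, 0, 0, 64]  score +64 (running 68)
col 3: [2, 8, 16, 4] -> [2, 8, 16, 4]  score +0 (running 68)
Board after move:
 0  0  0  2
 0  0  0  8
 0 32  0 16
 4  4 64  4

Answer: 68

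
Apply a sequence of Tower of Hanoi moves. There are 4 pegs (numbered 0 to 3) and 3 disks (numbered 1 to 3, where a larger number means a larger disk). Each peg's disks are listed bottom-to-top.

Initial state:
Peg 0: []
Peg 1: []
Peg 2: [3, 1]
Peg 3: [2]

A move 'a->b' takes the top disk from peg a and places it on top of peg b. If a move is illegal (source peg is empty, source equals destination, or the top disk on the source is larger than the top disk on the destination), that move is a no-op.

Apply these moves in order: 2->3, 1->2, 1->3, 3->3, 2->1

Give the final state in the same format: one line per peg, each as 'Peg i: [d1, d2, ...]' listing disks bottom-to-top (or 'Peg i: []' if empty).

After move 1 (2->3):
Peg 0: []
Peg 1: []
Peg 2: [3]
Peg 3: [2, 1]

After move 2 (1->2):
Peg 0: []
Peg 1: []
Peg 2: [3]
Peg 3: [2, 1]

After move 3 (1->3):
Peg 0: []
Peg 1: []
Peg 2: [3]
Peg 3: [2, 1]

After move 4 (3->3):
Peg 0: []
Peg 1: []
Peg 2: [3]
Peg 3: [2, 1]

After move 5 (2->1):
Peg 0: []
Peg 1: [3]
Peg 2: []
Peg 3: [2, 1]

Answer: Peg 0: []
Peg 1: [3]
Peg 2: []
Peg 3: [2, 1]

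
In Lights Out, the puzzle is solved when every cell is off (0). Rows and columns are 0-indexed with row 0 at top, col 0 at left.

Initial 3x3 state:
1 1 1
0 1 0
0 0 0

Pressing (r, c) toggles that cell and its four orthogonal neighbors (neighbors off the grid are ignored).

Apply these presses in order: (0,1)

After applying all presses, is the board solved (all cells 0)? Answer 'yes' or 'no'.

Answer: yes

Derivation:
After press 1 at (0,1):
0 0 0
0 0 0
0 0 0

Lights still on: 0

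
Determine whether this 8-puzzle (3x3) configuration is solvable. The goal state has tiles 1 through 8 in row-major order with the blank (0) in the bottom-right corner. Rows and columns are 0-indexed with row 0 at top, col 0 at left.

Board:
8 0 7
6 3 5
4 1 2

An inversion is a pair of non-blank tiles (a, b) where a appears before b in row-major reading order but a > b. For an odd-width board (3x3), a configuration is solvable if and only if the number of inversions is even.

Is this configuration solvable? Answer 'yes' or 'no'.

Inversions (pairs i<j in row-major order where tile[i] > tile[j] > 0): 25
25 is odd, so the puzzle is not solvable.

Answer: no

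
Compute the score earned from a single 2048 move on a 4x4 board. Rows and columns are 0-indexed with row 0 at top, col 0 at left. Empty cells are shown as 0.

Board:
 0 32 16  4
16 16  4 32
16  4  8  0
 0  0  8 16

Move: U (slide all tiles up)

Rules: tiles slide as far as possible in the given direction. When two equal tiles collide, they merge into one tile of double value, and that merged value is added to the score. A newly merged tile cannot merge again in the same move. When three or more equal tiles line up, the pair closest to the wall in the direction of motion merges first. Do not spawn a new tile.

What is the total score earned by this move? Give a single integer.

Slide up:
col 0: [0, 16, 16, 0] -> [32, 0, 0, 0]  score +32 (running 32)
col 1: [32, 16, 4, 0] -> [32, 16, 4, 0]  score +0 (running 32)
col 2: [16, 4, 8, 8] -> [16, 4, 16, 0]  score +16 (running 48)
col 3: [4, 32, 0, 16] -> [4, 32, 16, 0]  score +0 (running 48)
Board after move:
32 32 16  4
 0 16  4 32
 0  4 16 16
 0  0  0  0

Answer: 48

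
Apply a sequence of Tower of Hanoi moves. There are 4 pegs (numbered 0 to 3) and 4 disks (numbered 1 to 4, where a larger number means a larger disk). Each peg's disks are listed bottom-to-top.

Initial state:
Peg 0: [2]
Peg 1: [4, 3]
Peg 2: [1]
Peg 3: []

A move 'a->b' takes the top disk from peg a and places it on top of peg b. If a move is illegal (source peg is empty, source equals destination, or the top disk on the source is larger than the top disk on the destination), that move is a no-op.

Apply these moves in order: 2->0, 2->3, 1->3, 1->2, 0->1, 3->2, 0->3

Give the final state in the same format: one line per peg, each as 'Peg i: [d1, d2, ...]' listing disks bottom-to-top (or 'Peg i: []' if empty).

Answer: Peg 0: []
Peg 1: [1]
Peg 2: [4, 3]
Peg 3: [2]

Derivation:
After move 1 (2->0):
Peg 0: [2, 1]
Peg 1: [4, 3]
Peg 2: []
Peg 3: []

After move 2 (2->3):
Peg 0: [2, 1]
Peg 1: [4, 3]
Peg 2: []
Peg 3: []

After move 3 (1->3):
Peg 0: [2, 1]
Peg 1: [4]
Peg 2: []
Peg 3: [3]

After move 4 (1->2):
Peg 0: [2, 1]
Peg 1: []
Peg 2: [4]
Peg 3: [3]

After move 5 (0->1):
Peg 0: [2]
Peg 1: [1]
Peg 2: [4]
Peg 3: [3]

After move 6 (3->2):
Peg 0: [2]
Peg 1: [1]
Peg 2: [4, 3]
Peg 3: []

After move 7 (0->3):
Peg 0: []
Peg 1: [1]
Peg 2: [4, 3]
Peg 3: [2]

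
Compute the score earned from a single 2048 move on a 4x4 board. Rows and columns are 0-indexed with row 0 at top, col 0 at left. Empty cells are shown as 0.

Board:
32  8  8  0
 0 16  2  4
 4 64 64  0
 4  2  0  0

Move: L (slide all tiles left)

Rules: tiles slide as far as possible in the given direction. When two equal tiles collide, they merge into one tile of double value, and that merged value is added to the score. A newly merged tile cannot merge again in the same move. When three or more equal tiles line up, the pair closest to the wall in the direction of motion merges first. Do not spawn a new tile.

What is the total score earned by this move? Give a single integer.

Answer: 144

Derivation:
Slide left:
row 0: [32, 8, 8, 0] -> [32, 16, 0, 0]  score +16 (running 16)
row 1: [0, 16, 2, 4] -> [16, 2, 4, 0]  score +0 (running 16)
row 2: [4, 64, 64, 0] -> [4, 128, 0, 0]  score +128 (running 144)
row 3: [4, 2, 0, 0] -> [4, 2, 0, 0]  score +0 (running 144)
Board after move:
 32  16   0   0
 16   2   4   0
  4 128   0   0
  4   2   0   0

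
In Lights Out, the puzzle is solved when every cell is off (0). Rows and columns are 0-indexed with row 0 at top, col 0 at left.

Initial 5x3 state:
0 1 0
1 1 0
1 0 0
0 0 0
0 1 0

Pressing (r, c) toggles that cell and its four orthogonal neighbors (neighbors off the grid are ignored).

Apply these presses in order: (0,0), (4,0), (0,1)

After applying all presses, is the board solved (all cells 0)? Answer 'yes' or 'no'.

After press 1 at (0,0):
1 0 0
0 1 0
1 0 0
0 0 0
0 1 0

After press 2 at (4,0):
1 0 0
0 1 0
1 0 0
1 0 0
1 0 0

After press 3 at (0,1):
0 1 1
0 0 0
1 0 0
1 0 0
1 0 0

Lights still on: 5

Answer: no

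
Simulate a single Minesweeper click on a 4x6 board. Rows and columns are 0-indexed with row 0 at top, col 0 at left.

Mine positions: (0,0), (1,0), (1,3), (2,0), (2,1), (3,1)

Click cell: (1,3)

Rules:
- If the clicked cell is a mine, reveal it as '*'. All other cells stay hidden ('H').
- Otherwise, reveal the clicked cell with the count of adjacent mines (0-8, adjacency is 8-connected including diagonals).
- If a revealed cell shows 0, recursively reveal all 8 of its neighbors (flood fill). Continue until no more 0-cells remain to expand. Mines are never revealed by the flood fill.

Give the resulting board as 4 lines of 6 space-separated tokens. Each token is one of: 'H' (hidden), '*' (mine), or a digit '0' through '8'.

H H H H H H
H H H * H H
H H H H H H
H H H H H H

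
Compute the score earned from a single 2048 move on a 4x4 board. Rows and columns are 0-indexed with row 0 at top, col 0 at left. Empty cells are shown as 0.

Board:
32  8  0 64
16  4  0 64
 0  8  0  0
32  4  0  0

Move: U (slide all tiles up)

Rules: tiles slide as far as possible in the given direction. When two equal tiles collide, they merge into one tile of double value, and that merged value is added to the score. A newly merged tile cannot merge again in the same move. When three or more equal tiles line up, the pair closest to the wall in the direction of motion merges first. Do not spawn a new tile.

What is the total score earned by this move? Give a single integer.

Slide up:
col 0: [32, 16, 0, 32] -> [32, 16, 32, 0]  score +0 (running 0)
col 1: [8, 4, 8, 4] -> [8, 4, 8, 4]  score +0 (running 0)
col 2: [0, 0, 0, 0] -> [0, 0, 0, 0]  score +0 (running 0)
col 3: [64, 64, 0, 0] -> [128, 0, 0, 0]  score +128 (running 128)
Board after move:
 32   8   0 128
 16   4   0   0
 32   8   0   0
  0   4   0   0

Answer: 128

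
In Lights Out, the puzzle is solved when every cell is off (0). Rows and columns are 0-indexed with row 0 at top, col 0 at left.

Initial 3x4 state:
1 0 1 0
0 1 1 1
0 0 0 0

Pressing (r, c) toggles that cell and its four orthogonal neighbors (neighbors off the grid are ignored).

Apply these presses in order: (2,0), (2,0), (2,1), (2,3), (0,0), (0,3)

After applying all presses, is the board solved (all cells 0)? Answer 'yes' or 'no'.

Answer: no

Derivation:
After press 1 at (2,0):
1 0 1 0
1 1 1 1
1 1 0 0

After press 2 at (2,0):
1 0 1 0
0 1 1 1
0 0 0 0

After press 3 at (2,1):
1 0 1 0
0 0 1 1
1 1 1 0

After press 4 at (2,3):
1 0 1 0
0 0 1 0
1 1 0 1

After press 5 at (0,0):
0 1 1 0
1 0 1 0
1 1 0 1

After press 6 at (0,3):
0 1 0 1
1 0 1 1
1 1 0 1

Lights still on: 8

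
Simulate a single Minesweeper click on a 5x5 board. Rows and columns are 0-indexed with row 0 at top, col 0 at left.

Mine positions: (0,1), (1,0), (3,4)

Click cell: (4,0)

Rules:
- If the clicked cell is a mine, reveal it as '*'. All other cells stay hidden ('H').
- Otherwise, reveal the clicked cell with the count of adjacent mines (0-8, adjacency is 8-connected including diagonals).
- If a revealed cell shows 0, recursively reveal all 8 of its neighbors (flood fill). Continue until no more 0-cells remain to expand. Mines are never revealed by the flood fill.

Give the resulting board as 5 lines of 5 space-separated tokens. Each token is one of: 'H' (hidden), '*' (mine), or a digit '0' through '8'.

H H 1 0 0
H 2 1 0 0
1 1 0 1 1
0 0 0 1 H
0 0 0 1 H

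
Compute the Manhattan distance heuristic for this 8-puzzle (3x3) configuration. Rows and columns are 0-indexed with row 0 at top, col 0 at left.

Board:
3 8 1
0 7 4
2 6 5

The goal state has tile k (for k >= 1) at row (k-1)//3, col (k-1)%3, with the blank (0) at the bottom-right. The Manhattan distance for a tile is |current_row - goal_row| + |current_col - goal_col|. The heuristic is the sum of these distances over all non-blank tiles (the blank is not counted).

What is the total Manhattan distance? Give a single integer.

Answer: 17

Derivation:
Tile 3: (0,0)->(0,2) = 2
Tile 8: (0,1)->(2,1) = 2
Tile 1: (0,2)->(0,0) = 2
Tile 7: (1,1)->(2,0) = 2
Tile 4: (1,2)->(1,0) = 2
Tile 2: (2,0)->(0,1) = 3
Tile 6: (2,1)->(1,2) = 2
Tile 5: (2,2)->(1,1) = 2
Sum: 2 + 2 + 2 + 2 + 2 + 3 + 2 + 2 = 17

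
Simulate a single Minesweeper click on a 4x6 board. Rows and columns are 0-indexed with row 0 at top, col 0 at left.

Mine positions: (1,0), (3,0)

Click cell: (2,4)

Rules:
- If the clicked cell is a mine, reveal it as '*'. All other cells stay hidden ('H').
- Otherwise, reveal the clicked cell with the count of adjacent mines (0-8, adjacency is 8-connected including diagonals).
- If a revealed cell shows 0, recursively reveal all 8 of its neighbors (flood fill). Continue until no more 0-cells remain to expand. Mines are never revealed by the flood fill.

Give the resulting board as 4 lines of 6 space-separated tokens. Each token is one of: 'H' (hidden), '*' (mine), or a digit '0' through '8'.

H 1 0 0 0 0
H 1 0 0 0 0
H 2 0 0 0 0
H 1 0 0 0 0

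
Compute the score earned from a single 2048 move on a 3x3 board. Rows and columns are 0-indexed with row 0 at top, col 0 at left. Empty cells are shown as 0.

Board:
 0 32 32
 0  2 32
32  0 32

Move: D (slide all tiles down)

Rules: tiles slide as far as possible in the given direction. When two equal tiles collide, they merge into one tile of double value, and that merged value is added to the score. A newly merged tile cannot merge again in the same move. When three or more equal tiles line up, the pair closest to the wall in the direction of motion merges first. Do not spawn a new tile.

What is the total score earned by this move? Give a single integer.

Slide down:
col 0: [0, 0, 32] -> [0, 0, 32]  score +0 (running 0)
col 1: [32, 2, 0] -> [0, 32, 2]  score +0 (running 0)
col 2: [32, 32, 32] -> [0, 32, 64]  score +64 (running 64)
Board after move:
 0  0  0
 0 32 32
32  2 64

Answer: 64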